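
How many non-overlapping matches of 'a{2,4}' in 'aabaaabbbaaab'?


Pattern 'a{2,4}' matches between 2 and 4 consecutive a's (greedy).
String: 'aabaaabbbaaab'
Finding runs of a's and applying greedy matching:
  Run at pos 0: 'aa' (length 2)
  Run at pos 3: 'aaa' (length 3)
  Run at pos 9: 'aaa' (length 3)
Matches: ['aa', 'aaa', 'aaa']
Count: 3

3


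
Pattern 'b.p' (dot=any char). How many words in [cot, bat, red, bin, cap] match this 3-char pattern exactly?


Pattern 'b.p' means: starts with 'b', any single char, ends with 'p'.
Checking each word (must be exactly 3 chars):
  'cot' (len=3): no
  'bat' (len=3): no
  'red' (len=3): no
  'bin' (len=3): no
  'cap' (len=3): no
Matching words: []
Total: 0

0


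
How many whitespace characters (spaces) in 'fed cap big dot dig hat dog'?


\s matches whitespace characters (spaces, tabs, etc.).
Text: 'fed cap big dot dig hat dog'
This text has 7 words separated by spaces.
Number of spaces = number of words - 1 = 7 - 1 = 6

6


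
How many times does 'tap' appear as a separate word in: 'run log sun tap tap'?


Scanning each word for exact match 'tap':
  Word 1: 'run' -> no
  Word 2: 'log' -> no
  Word 3: 'sun' -> no
  Word 4: 'tap' -> MATCH
  Word 5: 'tap' -> MATCH
Total matches: 2

2


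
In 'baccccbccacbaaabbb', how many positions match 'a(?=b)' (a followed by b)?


Lookahead 'a(?=b)' matches 'a' only when followed by 'b'.
String: 'baccccbccacbaaabbb'
Checking each position where char is 'a':
  pos 1: 'a' -> no (next='c')
  pos 9: 'a' -> no (next='c')
  pos 12: 'a' -> no (next='a')
  pos 13: 'a' -> no (next='a')
  pos 14: 'a' -> MATCH (next='b')
Matching positions: [14]
Count: 1

1


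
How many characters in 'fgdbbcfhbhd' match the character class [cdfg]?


Character class [cdfg] matches any of: {c, d, f, g}
Scanning string 'fgdbbcfhbhd' character by character:
  pos 0: 'f' -> MATCH
  pos 1: 'g' -> MATCH
  pos 2: 'd' -> MATCH
  pos 3: 'b' -> no
  pos 4: 'b' -> no
  pos 5: 'c' -> MATCH
  pos 6: 'f' -> MATCH
  pos 7: 'h' -> no
  pos 8: 'b' -> no
  pos 9: 'h' -> no
  pos 10: 'd' -> MATCH
Total matches: 6

6


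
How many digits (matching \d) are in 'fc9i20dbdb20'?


\d matches any digit 0-9.
Scanning 'fc9i20dbdb20':
  pos 2: '9' -> DIGIT
  pos 4: '2' -> DIGIT
  pos 5: '0' -> DIGIT
  pos 10: '2' -> DIGIT
  pos 11: '0' -> DIGIT
Digits found: ['9', '2', '0', '2', '0']
Total: 5

5


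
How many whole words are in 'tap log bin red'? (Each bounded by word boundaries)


Word boundaries (\b) mark the start/end of each word.
Text: 'tap log bin red'
Splitting by whitespace:
  Word 1: 'tap'
  Word 2: 'log'
  Word 3: 'bin'
  Word 4: 'red'
Total whole words: 4

4


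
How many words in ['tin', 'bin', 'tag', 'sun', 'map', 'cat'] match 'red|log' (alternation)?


Alternation 'red|log' matches either 'red' or 'log'.
Checking each word:
  'tin' -> no
  'bin' -> no
  'tag' -> no
  'sun' -> no
  'map' -> no
  'cat' -> no
Matches: []
Count: 0

0


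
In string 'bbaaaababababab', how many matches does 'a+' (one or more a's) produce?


Pattern 'a+' matches one or more consecutive a's.
String: 'bbaaaababababab'
Scanning for runs of a:
  Match 1: 'aaaa' (length 4)
  Match 2: 'a' (length 1)
  Match 3: 'a' (length 1)
  Match 4: 'a' (length 1)
  Match 5: 'a' (length 1)
Total matches: 5

5


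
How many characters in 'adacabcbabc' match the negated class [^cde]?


Negated class [^cde] matches any char NOT in {c, d, e}
Scanning 'adacabcbabc':
  pos 0: 'a' -> MATCH
  pos 1: 'd' -> no (excluded)
  pos 2: 'a' -> MATCH
  pos 3: 'c' -> no (excluded)
  pos 4: 'a' -> MATCH
  pos 5: 'b' -> MATCH
  pos 6: 'c' -> no (excluded)
  pos 7: 'b' -> MATCH
  pos 8: 'a' -> MATCH
  pos 9: 'b' -> MATCH
  pos 10: 'c' -> no (excluded)
Total matches: 7

7


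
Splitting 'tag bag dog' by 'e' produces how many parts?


Splitting by 'e' breaks the string at each occurrence of the separator.
Text: 'tag bag dog'
Parts after split:
  Part 1: 'tag bag dog'
Total parts: 1

1


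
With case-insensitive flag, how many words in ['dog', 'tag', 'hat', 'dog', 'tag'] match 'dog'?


Case-insensitive matching: compare each word's lowercase form to 'dog'.
  'dog' -> lower='dog' -> MATCH
  'tag' -> lower='tag' -> no
  'hat' -> lower='hat' -> no
  'dog' -> lower='dog' -> MATCH
  'tag' -> lower='tag' -> no
Matches: ['dog', 'dog']
Count: 2

2


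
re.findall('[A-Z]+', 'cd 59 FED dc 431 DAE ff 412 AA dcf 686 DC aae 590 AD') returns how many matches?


Pattern '[A-Z]+' finds one or more uppercase letters.
Text: 'cd 59 FED dc 431 DAE ff 412 AA dcf 686 DC aae 590 AD'
Scanning for matches:
  Match 1: 'FED'
  Match 2: 'DAE'
  Match 3: 'AA'
  Match 4: 'DC'
  Match 5: 'AD'
Total matches: 5

5


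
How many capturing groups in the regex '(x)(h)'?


To count capturing groups, count each '(' that starts a group.
Pattern: '(x)(h)'
Walking through the pattern:
  Position 0: '(' -> group #1
  Position 3: '(' -> group #2
Total capturing groups: 2

2


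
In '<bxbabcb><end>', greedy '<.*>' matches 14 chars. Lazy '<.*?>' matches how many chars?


Greedy '<.*>' tries to match as MUCH as possible.
Lazy '<.*?>' tries to match as LITTLE as possible.

String: '<bxbabcb><end>'
Greedy '<.*>' starts at first '<' and extends to the LAST '>': '<bxbabcb><end>' (14 chars)
Lazy '<.*?>' starts at first '<' and stops at the FIRST '>': '<bxbabcb>' (9 chars)

9


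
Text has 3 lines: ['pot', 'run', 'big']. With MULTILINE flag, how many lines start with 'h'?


With MULTILINE flag, ^ matches the start of each line.
Lines: ['pot', 'run', 'big']
Checking which lines start with 'h':
  Line 1: 'pot' -> no
  Line 2: 'run' -> no
  Line 3: 'big' -> no
Matching lines: []
Count: 0

0


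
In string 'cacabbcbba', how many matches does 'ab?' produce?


Pattern 'ab?' matches 'a' optionally followed by 'b'.
String: 'cacabbcbba'
Scanning left to right for 'a' then checking next char:
  Match 1: 'a' (a not followed by b)
  Match 2: 'ab' (a followed by b)
  Match 3: 'a' (a not followed by b)
Total matches: 3

3


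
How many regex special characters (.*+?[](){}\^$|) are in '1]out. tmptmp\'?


Regex special characters are: . * + ? [ ] ( ) { } \ ^ $ |
Scanning '1]out. tmptmp\':
  pos 1: ']' -> SPECIAL
  pos 5: '.' -> SPECIAL
  pos 13: '\' -> SPECIAL
Special chars found: [']', '.', '\\']
Total: 3

3


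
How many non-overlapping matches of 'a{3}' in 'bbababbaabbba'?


Pattern 'a{3}' matches exactly 3 consecutive a's (greedy, non-overlapping).
String: 'bbababbaabbba'
Scanning for runs of a's:
  Run at pos 2: 'a' (length 1) -> 0 match(es)
  Run at pos 4: 'a' (length 1) -> 0 match(es)
  Run at pos 7: 'aa' (length 2) -> 0 match(es)
  Run at pos 12: 'a' (length 1) -> 0 match(es)
Matches found: []
Total: 0

0


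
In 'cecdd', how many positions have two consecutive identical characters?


Looking for consecutive identical characters in 'cecdd':
  pos 0-1: 'c' vs 'e' -> different
  pos 1-2: 'e' vs 'c' -> different
  pos 2-3: 'c' vs 'd' -> different
  pos 3-4: 'd' vs 'd' -> MATCH ('dd')
Consecutive identical pairs: ['dd']
Count: 1

1


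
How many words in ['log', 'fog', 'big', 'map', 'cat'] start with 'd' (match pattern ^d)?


Pattern ^d anchors to start of word. Check which words begin with 'd':
  'log' -> no
  'fog' -> no
  'big' -> no
  'map' -> no
  'cat' -> no
Matching words: []
Count: 0

0


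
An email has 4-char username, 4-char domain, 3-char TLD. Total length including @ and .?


An email address has format: username@domain.tld
Username length: 4
'@' character: 1
Domain length: 4
'.' character: 1
TLD length: 3
Total = 4 + 1 + 4 + 1 + 3 = 13

13


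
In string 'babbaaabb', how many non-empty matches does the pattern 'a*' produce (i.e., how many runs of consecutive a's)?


Pattern 'a*' matches zero or more a's. We want non-empty runs of consecutive a's.
String: 'babbaaabb'
Walking through the string to find runs of a's:
  Run 1: positions 1-1 -> 'a'
  Run 2: positions 4-6 -> 'aaa'
Non-empty runs found: ['a', 'aaa']
Count: 2

2


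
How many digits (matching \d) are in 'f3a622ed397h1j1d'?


\d matches any digit 0-9.
Scanning 'f3a622ed397h1j1d':
  pos 1: '3' -> DIGIT
  pos 3: '6' -> DIGIT
  pos 4: '2' -> DIGIT
  pos 5: '2' -> DIGIT
  pos 8: '3' -> DIGIT
  pos 9: '9' -> DIGIT
  pos 10: '7' -> DIGIT
  pos 12: '1' -> DIGIT
  pos 14: '1' -> DIGIT
Digits found: ['3', '6', '2', '2', '3', '9', '7', '1', '1']
Total: 9

9


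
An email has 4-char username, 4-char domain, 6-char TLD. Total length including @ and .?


An email address has format: username@domain.tld
Username length: 4
'@' character: 1
Domain length: 4
'.' character: 1
TLD length: 6
Total = 4 + 1 + 4 + 1 + 6 = 16

16


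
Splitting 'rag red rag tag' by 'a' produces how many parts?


Splitting by 'a' breaks the string at each occurrence of the separator.
Text: 'rag red rag tag'
Parts after split:
  Part 1: 'r'
  Part 2: 'g red r'
  Part 3: 'g t'
  Part 4: 'g'
Total parts: 4

4


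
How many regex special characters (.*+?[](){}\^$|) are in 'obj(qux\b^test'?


Regex special characters are: . * + ? [ ] ( ) { } \ ^ $ |
Scanning 'obj(qux\b^test':
  pos 3: '(' -> SPECIAL
  pos 7: '\' -> SPECIAL
  pos 9: '^' -> SPECIAL
Special chars found: ['(', '\\', '^']
Total: 3

3


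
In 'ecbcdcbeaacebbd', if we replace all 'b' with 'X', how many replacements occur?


re.sub('b', 'X', text) replaces every occurrence of 'b' with 'X'.
Text: 'ecbcdcbeaacebbd'
Scanning for 'b':
  pos 2: 'b' -> replacement #1
  pos 6: 'b' -> replacement #2
  pos 12: 'b' -> replacement #3
  pos 13: 'b' -> replacement #4
Total replacements: 4

4


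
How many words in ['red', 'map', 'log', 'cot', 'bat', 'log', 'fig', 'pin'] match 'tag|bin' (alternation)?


Alternation 'tag|bin' matches either 'tag' or 'bin'.
Checking each word:
  'red' -> no
  'map' -> no
  'log' -> no
  'cot' -> no
  'bat' -> no
  'log' -> no
  'fig' -> no
  'pin' -> no
Matches: []
Count: 0

0


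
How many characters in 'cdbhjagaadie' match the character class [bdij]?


Character class [bdij] matches any of: {b, d, i, j}
Scanning string 'cdbhjagaadie' character by character:
  pos 0: 'c' -> no
  pos 1: 'd' -> MATCH
  pos 2: 'b' -> MATCH
  pos 3: 'h' -> no
  pos 4: 'j' -> MATCH
  pos 5: 'a' -> no
  pos 6: 'g' -> no
  pos 7: 'a' -> no
  pos 8: 'a' -> no
  pos 9: 'd' -> MATCH
  pos 10: 'i' -> MATCH
  pos 11: 'e' -> no
Total matches: 5

5


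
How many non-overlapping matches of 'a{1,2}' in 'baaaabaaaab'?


Pattern 'a{1,2}' matches between 1 and 2 consecutive a's (greedy).
String: 'baaaabaaaab'
Finding runs of a's and applying greedy matching:
  Run at pos 1: 'aaaa' (length 4)
  Run at pos 6: 'aaaa' (length 4)
Matches: ['aa', 'aa', 'aa', 'aa']
Count: 4

4


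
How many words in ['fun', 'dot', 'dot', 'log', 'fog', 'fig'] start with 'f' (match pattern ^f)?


Pattern ^f anchors to start of word. Check which words begin with 'f':
  'fun' -> MATCH (starts with 'f')
  'dot' -> no
  'dot' -> no
  'log' -> no
  'fog' -> MATCH (starts with 'f')
  'fig' -> MATCH (starts with 'f')
Matching words: ['fun', 'fog', 'fig']
Count: 3

3


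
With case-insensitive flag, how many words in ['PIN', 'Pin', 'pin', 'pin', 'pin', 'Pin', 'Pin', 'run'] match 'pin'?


Case-insensitive matching: compare each word's lowercase form to 'pin'.
  'PIN' -> lower='pin' -> MATCH
  'Pin' -> lower='pin' -> MATCH
  'pin' -> lower='pin' -> MATCH
  'pin' -> lower='pin' -> MATCH
  'pin' -> lower='pin' -> MATCH
  'Pin' -> lower='pin' -> MATCH
  'Pin' -> lower='pin' -> MATCH
  'run' -> lower='run' -> no
Matches: ['PIN', 'Pin', 'pin', 'pin', 'pin', 'Pin', 'Pin']
Count: 7

7


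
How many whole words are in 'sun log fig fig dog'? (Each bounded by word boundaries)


Word boundaries (\b) mark the start/end of each word.
Text: 'sun log fig fig dog'
Splitting by whitespace:
  Word 1: 'sun'
  Word 2: 'log'
  Word 3: 'fig'
  Word 4: 'fig'
  Word 5: 'dog'
Total whole words: 5

5


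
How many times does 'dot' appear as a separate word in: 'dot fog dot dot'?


Scanning each word for exact match 'dot':
  Word 1: 'dot' -> MATCH
  Word 2: 'fog' -> no
  Word 3: 'dot' -> MATCH
  Word 4: 'dot' -> MATCH
Total matches: 3

3


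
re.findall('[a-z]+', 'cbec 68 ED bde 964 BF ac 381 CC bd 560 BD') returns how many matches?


Pattern '[a-z]+' finds one or more lowercase letters.
Text: 'cbec 68 ED bde 964 BF ac 381 CC bd 560 BD'
Scanning for matches:
  Match 1: 'cbec'
  Match 2: 'bde'
  Match 3: 'ac'
  Match 4: 'bd'
Total matches: 4

4


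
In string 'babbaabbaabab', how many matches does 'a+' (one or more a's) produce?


Pattern 'a+' matches one or more consecutive a's.
String: 'babbaabbaabab'
Scanning for runs of a:
  Match 1: 'a' (length 1)
  Match 2: 'aa' (length 2)
  Match 3: 'aa' (length 2)
  Match 4: 'a' (length 1)
Total matches: 4

4


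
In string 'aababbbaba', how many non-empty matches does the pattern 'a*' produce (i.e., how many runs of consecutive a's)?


Pattern 'a*' matches zero or more a's. We want non-empty runs of consecutive a's.
String: 'aababbbaba'
Walking through the string to find runs of a's:
  Run 1: positions 0-1 -> 'aa'
  Run 2: positions 3-3 -> 'a'
  Run 3: positions 7-7 -> 'a'
  Run 4: positions 9-9 -> 'a'
Non-empty runs found: ['aa', 'a', 'a', 'a']
Count: 4

4


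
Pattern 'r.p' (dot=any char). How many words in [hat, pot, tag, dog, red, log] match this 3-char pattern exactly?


Pattern 'r.p' means: starts with 'r', any single char, ends with 'p'.
Checking each word (must be exactly 3 chars):
  'hat' (len=3): no
  'pot' (len=3): no
  'tag' (len=3): no
  'dog' (len=3): no
  'red' (len=3): no
  'log' (len=3): no
Matching words: []
Total: 0

0


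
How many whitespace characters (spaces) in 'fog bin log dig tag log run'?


\s matches whitespace characters (spaces, tabs, etc.).
Text: 'fog bin log dig tag log run'
This text has 7 words separated by spaces.
Number of spaces = number of words - 1 = 7 - 1 = 6

6


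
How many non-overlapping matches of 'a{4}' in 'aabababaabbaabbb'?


Pattern 'a{4}' matches exactly 4 consecutive a's (greedy, non-overlapping).
String: 'aabababaabbaabbb'
Scanning for runs of a's:
  Run at pos 0: 'aa' (length 2) -> 0 match(es)
  Run at pos 3: 'a' (length 1) -> 0 match(es)
  Run at pos 5: 'a' (length 1) -> 0 match(es)
  Run at pos 7: 'aa' (length 2) -> 0 match(es)
  Run at pos 11: 'aa' (length 2) -> 0 match(es)
Matches found: []
Total: 0

0


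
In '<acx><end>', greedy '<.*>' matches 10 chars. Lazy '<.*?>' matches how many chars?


Greedy '<.*>' tries to match as MUCH as possible.
Lazy '<.*?>' tries to match as LITTLE as possible.

String: '<acx><end>'
Greedy '<.*>' starts at first '<' and extends to the LAST '>': '<acx><end>' (10 chars)
Lazy '<.*?>' starts at first '<' and stops at the FIRST '>': '<acx>' (5 chars)

5


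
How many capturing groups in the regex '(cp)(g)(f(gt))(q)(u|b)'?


To count capturing groups, count each '(' that starts a group.
Pattern: '(cp)(g)(f(gt))(q)(u|b)'
Walking through the pattern:
  Position 0: '(' -> group #1
  Position 4: '(' -> group #2
  Position 7: '(' -> group #3
  Position 9: '(' -> group #4
  Position 14: '(' -> group #5
  Position 17: '(' -> group #6
Total capturing groups: 6

6


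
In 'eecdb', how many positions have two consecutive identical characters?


Looking for consecutive identical characters in 'eecdb':
  pos 0-1: 'e' vs 'e' -> MATCH ('ee')
  pos 1-2: 'e' vs 'c' -> different
  pos 2-3: 'c' vs 'd' -> different
  pos 3-4: 'd' vs 'b' -> different
Consecutive identical pairs: ['ee']
Count: 1

1


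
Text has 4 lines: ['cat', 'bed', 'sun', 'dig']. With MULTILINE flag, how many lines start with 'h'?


With MULTILINE flag, ^ matches the start of each line.
Lines: ['cat', 'bed', 'sun', 'dig']
Checking which lines start with 'h':
  Line 1: 'cat' -> no
  Line 2: 'bed' -> no
  Line 3: 'sun' -> no
  Line 4: 'dig' -> no
Matching lines: []
Count: 0

0


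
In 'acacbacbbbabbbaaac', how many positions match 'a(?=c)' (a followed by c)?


Lookahead 'a(?=c)' matches 'a' only when followed by 'c'.
String: 'acacbacbbbabbbaaac'
Checking each position where char is 'a':
  pos 0: 'a' -> MATCH (next='c')
  pos 2: 'a' -> MATCH (next='c')
  pos 5: 'a' -> MATCH (next='c')
  pos 10: 'a' -> no (next='b')
  pos 14: 'a' -> no (next='a')
  pos 15: 'a' -> no (next='a')
  pos 16: 'a' -> MATCH (next='c')
Matching positions: [0, 2, 5, 16]
Count: 4

4


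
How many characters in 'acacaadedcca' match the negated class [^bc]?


Negated class [^bc] matches any char NOT in {b, c}
Scanning 'acacaadedcca':
  pos 0: 'a' -> MATCH
  pos 1: 'c' -> no (excluded)
  pos 2: 'a' -> MATCH
  pos 3: 'c' -> no (excluded)
  pos 4: 'a' -> MATCH
  pos 5: 'a' -> MATCH
  pos 6: 'd' -> MATCH
  pos 7: 'e' -> MATCH
  pos 8: 'd' -> MATCH
  pos 9: 'c' -> no (excluded)
  pos 10: 'c' -> no (excluded)
  pos 11: 'a' -> MATCH
Total matches: 8

8


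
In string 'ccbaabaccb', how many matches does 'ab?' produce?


Pattern 'ab?' matches 'a' optionally followed by 'b'.
String: 'ccbaabaccb'
Scanning left to right for 'a' then checking next char:
  Match 1: 'a' (a not followed by b)
  Match 2: 'ab' (a followed by b)
  Match 3: 'a' (a not followed by b)
Total matches: 3

3


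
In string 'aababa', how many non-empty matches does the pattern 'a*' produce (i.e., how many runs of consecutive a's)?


Pattern 'a*' matches zero or more a's. We want non-empty runs of consecutive a's.
String: 'aababa'
Walking through the string to find runs of a's:
  Run 1: positions 0-1 -> 'aa'
  Run 2: positions 3-3 -> 'a'
  Run 3: positions 5-5 -> 'a'
Non-empty runs found: ['aa', 'a', 'a']
Count: 3

3


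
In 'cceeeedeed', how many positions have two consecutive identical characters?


Looking for consecutive identical characters in 'cceeeedeed':
  pos 0-1: 'c' vs 'c' -> MATCH ('cc')
  pos 1-2: 'c' vs 'e' -> different
  pos 2-3: 'e' vs 'e' -> MATCH ('ee')
  pos 3-4: 'e' vs 'e' -> MATCH ('ee')
  pos 4-5: 'e' vs 'e' -> MATCH ('ee')
  pos 5-6: 'e' vs 'd' -> different
  pos 6-7: 'd' vs 'e' -> different
  pos 7-8: 'e' vs 'e' -> MATCH ('ee')
  pos 8-9: 'e' vs 'd' -> different
Consecutive identical pairs: ['cc', 'ee', 'ee', 'ee', 'ee']
Count: 5

5


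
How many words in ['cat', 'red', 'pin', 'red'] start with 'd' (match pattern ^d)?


Pattern ^d anchors to start of word. Check which words begin with 'd':
  'cat' -> no
  'red' -> no
  'pin' -> no
  'red' -> no
Matching words: []
Count: 0

0


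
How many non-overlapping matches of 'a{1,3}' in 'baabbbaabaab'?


Pattern 'a{1,3}' matches between 1 and 3 consecutive a's (greedy).
String: 'baabbbaabaab'
Finding runs of a's and applying greedy matching:
  Run at pos 1: 'aa' (length 2)
  Run at pos 6: 'aa' (length 2)
  Run at pos 9: 'aa' (length 2)
Matches: ['aa', 'aa', 'aa']
Count: 3

3


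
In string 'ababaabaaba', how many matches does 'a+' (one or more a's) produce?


Pattern 'a+' matches one or more consecutive a's.
String: 'ababaabaaba'
Scanning for runs of a:
  Match 1: 'a' (length 1)
  Match 2: 'a' (length 1)
  Match 3: 'aa' (length 2)
  Match 4: 'aa' (length 2)
  Match 5: 'a' (length 1)
Total matches: 5

5


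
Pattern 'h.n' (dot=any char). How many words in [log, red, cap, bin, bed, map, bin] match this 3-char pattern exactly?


Pattern 'h.n' means: starts with 'h', any single char, ends with 'n'.
Checking each word (must be exactly 3 chars):
  'log' (len=3): no
  'red' (len=3): no
  'cap' (len=3): no
  'bin' (len=3): no
  'bed' (len=3): no
  'map' (len=3): no
  'bin' (len=3): no
Matching words: []
Total: 0

0


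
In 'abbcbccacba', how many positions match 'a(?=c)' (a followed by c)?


Lookahead 'a(?=c)' matches 'a' only when followed by 'c'.
String: 'abbcbccacba'
Checking each position where char is 'a':
  pos 0: 'a' -> no (next='b')
  pos 7: 'a' -> MATCH (next='c')
Matching positions: [7]
Count: 1

1


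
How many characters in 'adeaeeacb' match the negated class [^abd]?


Negated class [^abd] matches any char NOT in {a, b, d}
Scanning 'adeaeeacb':
  pos 0: 'a' -> no (excluded)
  pos 1: 'd' -> no (excluded)
  pos 2: 'e' -> MATCH
  pos 3: 'a' -> no (excluded)
  pos 4: 'e' -> MATCH
  pos 5: 'e' -> MATCH
  pos 6: 'a' -> no (excluded)
  pos 7: 'c' -> MATCH
  pos 8: 'b' -> no (excluded)
Total matches: 4

4


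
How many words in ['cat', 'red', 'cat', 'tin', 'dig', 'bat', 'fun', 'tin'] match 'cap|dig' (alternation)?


Alternation 'cap|dig' matches either 'cap' or 'dig'.
Checking each word:
  'cat' -> no
  'red' -> no
  'cat' -> no
  'tin' -> no
  'dig' -> MATCH
  'bat' -> no
  'fun' -> no
  'tin' -> no
Matches: ['dig']
Count: 1

1


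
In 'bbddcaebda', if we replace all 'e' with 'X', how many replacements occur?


re.sub('e', 'X', text) replaces every occurrence of 'e' with 'X'.
Text: 'bbddcaebda'
Scanning for 'e':
  pos 6: 'e' -> replacement #1
Total replacements: 1

1


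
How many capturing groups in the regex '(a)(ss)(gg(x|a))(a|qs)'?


To count capturing groups, count each '(' that starts a group.
Pattern: '(a)(ss)(gg(x|a))(a|qs)'
Walking through the pattern:
  Position 0: '(' -> group #1
  Position 3: '(' -> group #2
  Position 7: '(' -> group #3
  Position 10: '(' -> group #4
  Position 16: '(' -> group #5
Total capturing groups: 5

5


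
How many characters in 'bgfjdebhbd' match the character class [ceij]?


Character class [ceij] matches any of: {c, e, i, j}
Scanning string 'bgfjdebhbd' character by character:
  pos 0: 'b' -> no
  pos 1: 'g' -> no
  pos 2: 'f' -> no
  pos 3: 'j' -> MATCH
  pos 4: 'd' -> no
  pos 5: 'e' -> MATCH
  pos 6: 'b' -> no
  pos 7: 'h' -> no
  pos 8: 'b' -> no
  pos 9: 'd' -> no
Total matches: 2

2


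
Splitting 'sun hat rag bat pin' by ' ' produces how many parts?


Splitting by ' ' breaks the string at each occurrence of the separator.
Text: 'sun hat rag bat pin'
Parts after split:
  Part 1: 'sun'
  Part 2: 'hat'
  Part 3: 'rag'
  Part 4: 'bat'
  Part 5: 'pin'
Total parts: 5

5


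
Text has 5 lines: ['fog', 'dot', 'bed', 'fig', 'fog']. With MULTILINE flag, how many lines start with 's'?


With MULTILINE flag, ^ matches the start of each line.
Lines: ['fog', 'dot', 'bed', 'fig', 'fog']
Checking which lines start with 's':
  Line 1: 'fog' -> no
  Line 2: 'dot' -> no
  Line 3: 'bed' -> no
  Line 4: 'fig' -> no
  Line 5: 'fog' -> no
Matching lines: []
Count: 0

0


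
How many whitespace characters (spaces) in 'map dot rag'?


\s matches whitespace characters (spaces, tabs, etc.).
Text: 'map dot rag'
This text has 3 words separated by spaces.
Number of spaces = number of words - 1 = 3 - 1 = 2

2


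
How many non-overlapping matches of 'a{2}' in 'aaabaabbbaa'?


Pattern 'a{2}' matches exactly 2 consecutive a's (greedy, non-overlapping).
String: 'aaabaabbbaa'
Scanning for runs of a's:
  Run at pos 0: 'aaa' (length 3) -> 1 match(es)
  Run at pos 4: 'aa' (length 2) -> 1 match(es)
  Run at pos 9: 'aa' (length 2) -> 1 match(es)
Matches found: ['aa', 'aa', 'aa']
Total: 3

3


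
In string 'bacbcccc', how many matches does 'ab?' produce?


Pattern 'ab?' matches 'a' optionally followed by 'b'.
String: 'bacbcccc'
Scanning left to right for 'a' then checking next char:
  Match 1: 'a' (a not followed by b)
Total matches: 1

1


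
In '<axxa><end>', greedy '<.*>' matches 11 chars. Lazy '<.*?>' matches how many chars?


Greedy '<.*>' tries to match as MUCH as possible.
Lazy '<.*?>' tries to match as LITTLE as possible.

String: '<axxa><end>'
Greedy '<.*>' starts at first '<' and extends to the LAST '>': '<axxa><end>' (11 chars)
Lazy '<.*?>' starts at first '<' and stops at the FIRST '>': '<axxa>' (6 chars)

6


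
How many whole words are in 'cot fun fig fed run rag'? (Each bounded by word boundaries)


Word boundaries (\b) mark the start/end of each word.
Text: 'cot fun fig fed run rag'
Splitting by whitespace:
  Word 1: 'cot'
  Word 2: 'fun'
  Word 3: 'fig'
  Word 4: 'fed'
  Word 5: 'run'
  Word 6: 'rag'
Total whole words: 6

6


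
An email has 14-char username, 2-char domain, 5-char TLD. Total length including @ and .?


An email address has format: username@domain.tld
Username length: 14
'@' character: 1
Domain length: 2
'.' character: 1
TLD length: 5
Total = 14 + 1 + 2 + 1 + 5 = 23

23


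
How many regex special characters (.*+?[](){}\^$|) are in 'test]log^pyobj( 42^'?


Regex special characters are: . * + ? [ ] ( ) { } \ ^ $ |
Scanning 'test]log^pyobj( 42^':
  pos 4: ']' -> SPECIAL
  pos 8: '^' -> SPECIAL
  pos 14: '(' -> SPECIAL
  pos 18: '^' -> SPECIAL
Special chars found: [']', '^', '(', '^']
Total: 4

4


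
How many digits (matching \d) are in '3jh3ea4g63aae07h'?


\d matches any digit 0-9.
Scanning '3jh3ea4g63aae07h':
  pos 0: '3' -> DIGIT
  pos 3: '3' -> DIGIT
  pos 6: '4' -> DIGIT
  pos 8: '6' -> DIGIT
  pos 9: '3' -> DIGIT
  pos 13: '0' -> DIGIT
  pos 14: '7' -> DIGIT
Digits found: ['3', '3', '4', '6', '3', '0', '7']
Total: 7

7


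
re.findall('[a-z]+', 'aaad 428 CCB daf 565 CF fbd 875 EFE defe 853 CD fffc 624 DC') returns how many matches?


Pattern '[a-z]+' finds one or more lowercase letters.
Text: 'aaad 428 CCB daf 565 CF fbd 875 EFE defe 853 CD fffc 624 DC'
Scanning for matches:
  Match 1: 'aaad'
  Match 2: 'daf'
  Match 3: 'fbd'
  Match 4: 'defe'
  Match 5: 'fffc'
Total matches: 5

5


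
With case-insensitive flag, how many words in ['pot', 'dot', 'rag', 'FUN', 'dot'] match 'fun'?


Case-insensitive matching: compare each word's lowercase form to 'fun'.
  'pot' -> lower='pot' -> no
  'dot' -> lower='dot' -> no
  'rag' -> lower='rag' -> no
  'FUN' -> lower='fun' -> MATCH
  'dot' -> lower='dot' -> no
Matches: ['FUN']
Count: 1

1


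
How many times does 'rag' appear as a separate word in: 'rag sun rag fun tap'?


Scanning each word for exact match 'rag':
  Word 1: 'rag' -> MATCH
  Word 2: 'sun' -> no
  Word 3: 'rag' -> MATCH
  Word 4: 'fun' -> no
  Word 5: 'tap' -> no
Total matches: 2

2


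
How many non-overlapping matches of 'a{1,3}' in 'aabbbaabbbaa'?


Pattern 'a{1,3}' matches between 1 and 3 consecutive a's (greedy).
String: 'aabbbaabbbaa'
Finding runs of a's and applying greedy matching:
  Run at pos 0: 'aa' (length 2)
  Run at pos 5: 'aa' (length 2)
  Run at pos 10: 'aa' (length 2)
Matches: ['aa', 'aa', 'aa']
Count: 3

3


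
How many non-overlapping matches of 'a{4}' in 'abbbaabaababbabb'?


Pattern 'a{4}' matches exactly 4 consecutive a's (greedy, non-overlapping).
String: 'abbbaabaababbabb'
Scanning for runs of a's:
  Run at pos 0: 'a' (length 1) -> 0 match(es)
  Run at pos 4: 'aa' (length 2) -> 0 match(es)
  Run at pos 7: 'aa' (length 2) -> 0 match(es)
  Run at pos 10: 'a' (length 1) -> 0 match(es)
  Run at pos 13: 'a' (length 1) -> 0 match(es)
Matches found: []
Total: 0

0


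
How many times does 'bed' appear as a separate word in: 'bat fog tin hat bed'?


Scanning each word for exact match 'bed':
  Word 1: 'bat' -> no
  Word 2: 'fog' -> no
  Word 3: 'tin' -> no
  Word 4: 'hat' -> no
  Word 5: 'bed' -> MATCH
Total matches: 1

1


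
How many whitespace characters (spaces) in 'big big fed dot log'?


\s matches whitespace characters (spaces, tabs, etc.).
Text: 'big big fed dot log'
This text has 5 words separated by spaces.
Number of spaces = number of words - 1 = 5 - 1 = 4

4


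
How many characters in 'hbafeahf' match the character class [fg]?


Character class [fg] matches any of: {f, g}
Scanning string 'hbafeahf' character by character:
  pos 0: 'h' -> no
  pos 1: 'b' -> no
  pos 2: 'a' -> no
  pos 3: 'f' -> MATCH
  pos 4: 'e' -> no
  pos 5: 'a' -> no
  pos 6: 'h' -> no
  pos 7: 'f' -> MATCH
Total matches: 2

2


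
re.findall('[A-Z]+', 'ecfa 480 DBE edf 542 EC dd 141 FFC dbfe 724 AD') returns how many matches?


Pattern '[A-Z]+' finds one or more uppercase letters.
Text: 'ecfa 480 DBE edf 542 EC dd 141 FFC dbfe 724 AD'
Scanning for matches:
  Match 1: 'DBE'
  Match 2: 'EC'
  Match 3: 'FFC'
  Match 4: 'AD'
Total matches: 4

4


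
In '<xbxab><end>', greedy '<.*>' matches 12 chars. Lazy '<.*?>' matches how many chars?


Greedy '<.*>' tries to match as MUCH as possible.
Lazy '<.*?>' tries to match as LITTLE as possible.

String: '<xbxab><end>'
Greedy '<.*>' starts at first '<' and extends to the LAST '>': '<xbxab><end>' (12 chars)
Lazy '<.*?>' starts at first '<' and stops at the FIRST '>': '<xbxab>' (7 chars)

7


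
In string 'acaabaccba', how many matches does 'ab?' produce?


Pattern 'ab?' matches 'a' optionally followed by 'b'.
String: 'acaabaccba'
Scanning left to right for 'a' then checking next char:
  Match 1: 'a' (a not followed by b)
  Match 2: 'a' (a not followed by b)
  Match 3: 'ab' (a followed by b)
  Match 4: 'a' (a not followed by b)
  Match 5: 'a' (a not followed by b)
Total matches: 5

5


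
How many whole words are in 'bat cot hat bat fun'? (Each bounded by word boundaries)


Word boundaries (\b) mark the start/end of each word.
Text: 'bat cot hat bat fun'
Splitting by whitespace:
  Word 1: 'bat'
  Word 2: 'cot'
  Word 3: 'hat'
  Word 4: 'bat'
  Word 5: 'fun'
Total whole words: 5

5


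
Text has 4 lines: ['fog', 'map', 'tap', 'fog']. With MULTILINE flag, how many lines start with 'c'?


With MULTILINE flag, ^ matches the start of each line.
Lines: ['fog', 'map', 'tap', 'fog']
Checking which lines start with 'c':
  Line 1: 'fog' -> no
  Line 2: 'map' -> no
  Line 3: 'tap' -> no
  Line 4: 'fog' -> no
Matching lines: []
Count: 0

0


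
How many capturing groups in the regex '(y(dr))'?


To count capturing groups, count each '(' that starts a group.
Pattern: '(y(dr))'
Walking through the pattern:
  Position 0: '(' -> group #1
  Position 2: '(' -> group #2
Total capturing groups: 2

2


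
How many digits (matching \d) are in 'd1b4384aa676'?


\d matches any digit 0-9.
Scanning 'd1b4384aa676':
  pos 1: '1' -> DIGIT
  pos 3: '4' -> DIGIT
  pos 4: '3' -> DIGIT
  pos 5: '8' -> DIGIT
  pos 6: '4' -> DIGIT
  pos 9: '6' -> DIGIT
  pos 10: '7' -> DIGIT
  pos 11: '6' -> DIGIT
Digits found: ['1', '4', '3', '8', '4', '6', '7', '6']
Total: 8

8


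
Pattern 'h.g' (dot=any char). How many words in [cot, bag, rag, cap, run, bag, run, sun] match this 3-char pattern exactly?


Pattern 'h.g' means: starts with 'h', any single char, ends with 'g'.
Checking each word (must be exactly 3 chars):
  'cot' (len=3): no
  'bag' (len=3): no
  'rag' (len=3): no
  'cap' (len=3): no
  'run' (len=3): no
  'bag' (len=3): no
  'run' (len=3): no
  'sun' (len=3): no
Matching words: []
Total: 0

0


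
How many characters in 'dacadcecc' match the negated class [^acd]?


Negated class [^acd] matches any char NOT in {a, c, d}
Scanning 'dacadcecc':
  pos 0: 'd' -> no (excluded)
  pos 1: 'a' -> no (excluded)
  pos 2: 'c' -> no (excluded)
  pos 3: 'a' -> no (excluded)
  pos 4: 'd' -> no (excluded)
  pos 5: 'c' -> no (excluded)
  pos 6: 'e' -> MATCH
  pos 7: 'c' -> no (excluded)
  pos 8: 'c' -> no (excluded)
Total matches: 1

1


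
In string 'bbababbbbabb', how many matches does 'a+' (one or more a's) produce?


Pattern 'a+' matches one or more consecutive a's.
String: 'bbababbbbabb'
Scanning for runs of a:
  Match 1: 'a' (length 1)
  Match 2: 'a' (length 1)
  Match 3: 'a' (length 1)
Total matches: 3

3


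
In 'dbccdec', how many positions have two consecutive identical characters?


Looking for consecutive identical characters in 'dbccdec':
  pos 0-1: 'd' vs 'b' -> different
  pos 1-2: 'b' vs 'c' -> different
  pos 2-3: 'c' vs 'c' -> MATCH ('cc')
  pos 3-4: 'c' vs 'd' -> different
  pos 4-5: 'd' vs 'e' -> different
  pos 5-6: 'e' vs 'c' -> different
Consecutive identical pairs: ['cc']
Count: 1

1


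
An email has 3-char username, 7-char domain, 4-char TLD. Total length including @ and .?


An email address has format: username@domain.tld
Username length: 3
'@' character: 1
Domain length: 7
'.' character: 1
TLD length: 4
Total = 3 + 1 + 7 + 1 + 4 = 16

16


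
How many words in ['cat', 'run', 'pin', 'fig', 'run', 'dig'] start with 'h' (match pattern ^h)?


Pattern ^h anchors to start of word. Check which words begin with 'h':
  'cat' -> no
  'run' -> no
  'pin' -> no
  'fig' -> no
  'run' -> no
  'dig' -> no
Matching words: []
Count: 0

0


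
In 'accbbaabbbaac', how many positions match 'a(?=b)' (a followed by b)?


Lookahead 'a(?=b)' matches 'a' only when followed by 'b'.
String: 'accbbaabbbaac'
Checking each position where char is 'a':
  pos 0: 'a' -> no (next='c')
  pos 5: 'a' -> no (next='a')
  pos 6: 'a' -> MATCH (next='b')
  pos 10: 'a' -> no (next='a')
  pos 11: 'a' -> no (next='c')
Matching positions: [6]
Count: 1

1


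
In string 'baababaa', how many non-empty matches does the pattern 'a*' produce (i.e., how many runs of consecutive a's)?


Pattern 'a*' matches zero or more a's. We want non-empty runs of consecutive a's.
String: 'baababaa'
Walking through the string to find runs of a's:
  Run 1: positions 1-2 -> 'aa'
  Run 2: positions 4-4 -> 'a'
  Run 3: positions 6-7 -> 'aa'
Non-empty runs found: ['aa', 'a', 'aa']
Count: 3

3


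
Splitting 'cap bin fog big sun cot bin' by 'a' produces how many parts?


Splitting by 'a' breaks the string at each occurrence of the separator.
Text: 'cap bin fog big sun cot bin'
Parts after split:
  Part 1: 'c'
  Part 2: 'p bin fog big sun cot bin'
Total parts: 2

2


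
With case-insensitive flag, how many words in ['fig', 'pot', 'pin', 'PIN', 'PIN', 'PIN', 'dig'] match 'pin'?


Case-insensitive matching: compare each word's lowercase form to 'pin'.
  'fig' -> lower='fig' -> no
  'pot' -> lower='pot' -> no
  'pin' -> lower='pin' -> MATCH
  'PIN' -> lower='pin' -> MATCH
  'PIN' -> lower='pin' -> MATCH
  'PIN' -> lower='pin' -> MATCH
  'dig' -> lower='dig' -> no
Matches: ['pin', 'PIN', 'PIN', 'PIN']
Count: 4

4


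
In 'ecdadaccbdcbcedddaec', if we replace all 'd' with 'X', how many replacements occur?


re.sub('d', 'X', text) replaces every occurrence of 'd' with 'X'.
Text: 'ecdadaccbdcbcedddaec'
Scanning for 'd':
  pos 2: 'd' -> replacement #1
  pos 4: 'd' -> replacement #2
  pos 9: 'd' -> replacement #3
  pos 14: 'd' -> replacement #4
  pos 15: 'd' -> replacement #5
  pos 16: 'd' -> replacement #6
Total replacements: 6

6


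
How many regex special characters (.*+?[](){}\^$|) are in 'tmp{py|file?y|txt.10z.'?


Regex special characters are: . * + ? [ ] ( ) { } \ ^ $ |
Scanning 'tmp{py|file?y|txt.10z.':
  pos 3: '{' -> SPECIAL
  pos 6: '|' -> SPECIAL
  pos 11: '?' -> SPECIAL
  pos 13: '|' -> SPECIAL
  pos 17: '.' -> SPECIAL
  pos 21: '.' -> SPECIAL
Special chars found: ['{', '|', '?', '|', '.', '.']
Total: 6

6


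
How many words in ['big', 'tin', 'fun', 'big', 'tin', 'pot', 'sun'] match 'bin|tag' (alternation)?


Alternation 'bin|tag' matches either 'bin' or 'tag'.
Checking each word:
  'big' -> no
  'tin' -> no
  'fun' -> no
  'big' -> no
  'tin' -> no
  'pot' -> no
  'sun' -> no
Matches: []
Count: 0

0


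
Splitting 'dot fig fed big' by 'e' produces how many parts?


Splitting by 'e' breaks the string at each occurrence of the separator.
Text: 'dot fig fed big'
Parts after split:
  Part 1: 'dot fig f'
  Part 2: 'd big'
Total parts: 2

2


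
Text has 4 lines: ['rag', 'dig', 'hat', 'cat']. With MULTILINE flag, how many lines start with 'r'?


With MULTILINE flag, ^ matches the start of each line.
Lines: ['rag', 'dig', 'hat', 'cat']
Checking which lines start with 'r':
  Line 1: 'rag' -> MATCH
  Line 2: 'dig' -> no
  Line 3: 'hat' -> no
  Line 4: 'cat' -> no
Matching lines: ['rag']
Count: 1

1


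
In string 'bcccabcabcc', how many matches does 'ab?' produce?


Pattern 'ab?' matches 'a' optionally followed by 'b'.
String: 'bcccabcabcc'
Scanning left to right for 'a' then checking next char:
  Match 1: 'ab' (a followed by b)
  Match 2: 'ab' (a followed by b)
Total matches: 2

2


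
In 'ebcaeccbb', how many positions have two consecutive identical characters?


Looking for consecutive identical characters in 'ebcaeccbb':
  pos 0-1: 'e' vs 'b' -> different
  pos 1-2: 'b' vs 'c' -> different
  pos 2-3: 'c' vs 'a' -> different
  pos 3-4: 'a' vs 'e' -> different
  pos 4-5: 'e' vs 'c' -> different
  pos 5-6: 'c' vs 'c' -> MATCH ('cc')
  pos 6-7: 'c' vs 'b' -> different
  pos 7-8: 'b' vs 'b' -> MATCH ('bb')
Consecutive identical pairs: ['cc', 'bb']
Count: 2

2


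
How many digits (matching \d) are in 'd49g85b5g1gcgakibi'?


\d matches any digit 0-9.
Scanning 'd49g85b5g1gcgakibi':
  pos 1: '4' -> DIGIT
  pos 2: '9' -> DIGIT
  pos 4: '8' -> DIGIT
  pos 5: '5' -> DIGIT
  pos 7: '5' -> DIGIT
  pos 9: '1' -> DIGIT
Digits found: ['4', '9', '8', '5', '5', '1']
Total: 6

6


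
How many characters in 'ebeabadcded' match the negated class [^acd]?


Negated class [^acd] matches any char NOT in {a, c, d}
Scanning 'ebeabadcded':
  pos 0: 'e' -> MATCH
  pos 1: 'b' -> MATCH
  pos 2: 'e' -> MATCH
  pos 3: 'a' -> no (excluded)
  pos 4: 'b' -> MATCH
  pos 5: 'a' -> no (excluded)
  pos 6: 'd' -> no (excluded)
  pos 7: 'c' -> no (excluded)
  pos 8: 'd' -> no (excluded)
  pos 9: 'e' -> MATCH
  pos 10: 'd' -> no (excluded)
Total matches: 5

5


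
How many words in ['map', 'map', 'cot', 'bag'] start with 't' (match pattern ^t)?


Pattern ^t anchors to start of word. Check which words begin with 't':
  'map' -> no
  'map' -> no
  'cot' -> no
  'bag' -> no
Matching words: []
Count: 0

0


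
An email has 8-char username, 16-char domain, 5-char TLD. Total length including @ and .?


An email address has format: username@domain.tld
Username length: 8
'@' character: 1
Domain length: 16
'.' character: 1
TLD length: 5
Total = 8 + 1 + 16 + 1 + 5 = 31

31


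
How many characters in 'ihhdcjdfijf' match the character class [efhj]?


Character class [efhj] matches any of: {e, f, h, j}
Scanning string 'ihhdcjdfijf' character by character:
  pos 0: 'i' -> no
  pos 1: 'h' -> MATCH
  pos 2: 'h' -> MATCH
  pos 3: 'd' -> no
  pos 4: 'c' -> no
  pos 5: 'j' -> MATCH
  pos 6: 'd' -> no
  pos 7: 'f' -> MATCH
  pos 8: 'i' -> no
  pos 9: 'j' -> MATCH
  pos 10: 'f' -> MATCH
Total matches: 6

6


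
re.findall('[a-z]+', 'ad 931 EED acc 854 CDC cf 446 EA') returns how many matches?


Pattern '[a-z]+' finds one or more lowercase letters.
Text: 'ad 931 EED acc 854 CDC cf 446 EA'
Scanning for matches:
  Match 1: 'ad'
  Match 2: 'acc'
  Match 3: 'cf'
Total matches: 3

3


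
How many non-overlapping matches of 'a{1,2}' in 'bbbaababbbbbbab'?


Pattern 'a{1,2}' matches between 1 and 2 consecutive a's (greedy).
String: 'bbbaababbbbbbab'
Finding runs of a's and applying greedy matching:
  Run at pos 3: 'aa' (length 2)
  Run at pos 6: 'a' (length 1)
  Run at pos 13: 'a' (length 1)
Matches: ['aa', 'a', 'a']
Count: 3

3


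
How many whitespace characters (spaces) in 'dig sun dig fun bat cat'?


\s matches whitespace characters (spaces, tabs, etc.).
Text: 'dig sun dig fun bat cat'
This text has 6 words separated by spaces.
Number of spaces = number of words - 1 = 6 - 1 = 5

5


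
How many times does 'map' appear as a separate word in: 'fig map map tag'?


Scanning each word for exact match 'map':
  Word 1: 'fig' -> no
  Word 2: 'map' -> MATCH
  Word 3: 'map' -> MATCH
  Word 4: 'tag' -> no
Total matches: 2

2


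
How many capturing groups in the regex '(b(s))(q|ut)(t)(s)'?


To count capturing groups, count each '(' that starts a group.
Pattern: '(b(s))(q|ut)(t)(s)'
Walking through the pattern:
  Position 0: '(' -> group #1
  Position 2: '(' -> group #2
  Position 6: '(' -> group #3
  Position 12: '(' -> group #4
  Position 15: '(' -> group #5
Total capturing groups: 5

5


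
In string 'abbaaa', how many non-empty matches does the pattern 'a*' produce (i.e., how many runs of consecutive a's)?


Pattern 'a*' matches zero or more a's. We want non-empty runs of consecutive a's.
String: 'abbaaa'
Walking through the string to find runs of a's:
  Run 1: positions 0-0 -> 'a'
  Run 2: positions 3-5 -> 'aaa'
Non-empty runs found: ['a', 'aaa']
Count: 2

2


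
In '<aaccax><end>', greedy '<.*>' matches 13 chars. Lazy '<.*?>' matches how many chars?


Greedy '<.*>' tries to match as MUCH as possible.
Lazy '<.*?>' tries to match as LITTLE as possible.

String: '<aaccax><end>'
Greedy '<.*>' starts at first '<' and extends to the LAST '>': '<aaccax><end>' (13 chars)
Lazy '<.*?>' starts at first '<' and stops at the FIRST '>': '<aaccax>' (8 chars)

8
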